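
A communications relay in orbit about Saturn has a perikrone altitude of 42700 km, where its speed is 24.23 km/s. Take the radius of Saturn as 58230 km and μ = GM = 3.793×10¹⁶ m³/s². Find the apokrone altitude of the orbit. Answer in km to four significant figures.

apokrone altitude ≈ 3.019×10⁵ km

r_p = 58230 + 42700 = 1.0093×10⁵ km = 1.009×10⁸ m.
Specific energy ε = v²/2 − μ/r = -8.226×10⁷ J/kg, so a = −μ/(2ε) = 2.306×10⁸ m.
The apsides satisfy r_p + r_a = 2a, so the apokrone radius is 2a − r_p = 3.602×10⁸ m = 3.6018×10⁵ km.
Apokrone altitude = 3.6018×10⁵ − 58230 = 3.0195×10⁵ km.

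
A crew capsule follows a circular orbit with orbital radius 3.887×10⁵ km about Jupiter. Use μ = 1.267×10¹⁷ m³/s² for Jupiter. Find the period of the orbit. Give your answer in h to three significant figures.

r = 3.887×10⁵ km = 3.887×10⁸ m.
Kepler's third law: T = 2π√(r³/μ) = 2π√((3.887×10⁸)³ / 1.267×10¹⁷).
r³/μ = 4.635×10⁸ s², so T = 2π × 2.153×10⁴ = 1.353×10⁵ s.
Converting: 1.353×10⁵ s ÷ 3600 = 37.58 h.

T ≈ 37.6 h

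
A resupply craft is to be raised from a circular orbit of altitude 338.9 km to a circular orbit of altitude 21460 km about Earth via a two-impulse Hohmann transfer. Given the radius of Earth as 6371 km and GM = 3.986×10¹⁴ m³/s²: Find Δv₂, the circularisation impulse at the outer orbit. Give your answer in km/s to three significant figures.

r₁ = 6371 + 338.9 = 6709.9 km = 6.7099×10⁶ m.
r₂ = 6371 + 21460 = 27831 km = 2.7831×10⁷ m.
Transfer ellipse a_t = (r₁ + r₂)/2 = 1.727×10⁷ m.
At r₁: circular v_c1 = √(μ/r₁) = 7707 m/s; transfer-perigee v_p = √[μ(2/r₁ − 1/a_t)] = 9784 m/s.
At r₂: circular v_c2 = √(μ/r₂) = 3784 m/s; transfer-apogee v_a = √[μ(2/r₂ − 1/a_t)] = 2359 m/s.
Δv₂ = v_c2 − v_a = 1426 m/s.
= 1.426 km/s.

Δv ≈ 1.43 km/s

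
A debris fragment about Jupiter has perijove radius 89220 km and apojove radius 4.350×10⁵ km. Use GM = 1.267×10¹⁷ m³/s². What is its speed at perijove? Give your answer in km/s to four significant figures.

Semi-major axis a = (r_p + r_a)/2 = 2.6211×10⁵ km = 2.621×10⁸ m.
Vis-viva: v² = μ(2/r − 1/a) = 1.267×10¹⁷ × (2.242×10⁻⁸ − 3.815×10⁻⁹) = 2.357×10⁹ m²/s².
v = 48550 m/s = 48.55 km/s.

v ≈ 48.55 km/s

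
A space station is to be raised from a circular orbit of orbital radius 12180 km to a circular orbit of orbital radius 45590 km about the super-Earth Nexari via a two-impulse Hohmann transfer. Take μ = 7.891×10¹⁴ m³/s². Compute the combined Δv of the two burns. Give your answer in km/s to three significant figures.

r₁ = 12180 km = 1.218×10⁷ m.
r₂ = 45590 km = 4.559×10⁷ m.
Transfer ellipse a_t = (r₁ + r₂)/2 = 2.888×10⁷ m.
At r₁: circular v_c1 = √(μ/r₁) = 8049 m/s; transfer-periapsis v_p = √[μ(2/r₁ − 1/a_t)] = 10110 m/s.
Δv₁ = v_p − v_c1 = 2063 m/s.
At r₂: circular v_c2 = √(μ/r₂) = 4160 m/s; transfer-apoapsis v_a = √[μ(2/r₂ − 1/a_t)] = 2702 m/s.
Δv₂ = v_c2 − v_a = 1459 m/s.
Total Δv = Δv₁ + Δv₂ = 3522 m/s = 3.522 km/s.

Δv_total ≈ 3.52 km/s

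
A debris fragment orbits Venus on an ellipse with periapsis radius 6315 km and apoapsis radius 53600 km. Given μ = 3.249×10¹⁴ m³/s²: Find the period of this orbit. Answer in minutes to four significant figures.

T ≈ 952.6 minutes

Semi-major axis a = (r_p + r_a)/2 = (6315.0 + 53600)/2 = 29958 km = 2.996×10⁷ m.
By Kepler's third law T = 2π√(a³/μ) = 2π × 9.097×10³ = 5.716×10⁴ s.
= 952.6 minutes.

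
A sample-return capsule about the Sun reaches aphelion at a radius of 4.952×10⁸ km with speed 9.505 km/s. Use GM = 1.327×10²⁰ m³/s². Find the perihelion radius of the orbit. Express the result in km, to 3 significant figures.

r_a = 4.952×10¹¹ m.
Specific energy ε = v²/2 − μ/r = -2.228×10⁸ J/kg, so a = −μ/(2ε) = 2.978×10¹¹ m.
The apsides satisfy r_p + r_a = 2a, so the perihelion radius is 2a − r_a = 1.004×10¹¹ m = 1.0040×10⁸ km.

perihelion radius ≈ 1.00×10⁸ km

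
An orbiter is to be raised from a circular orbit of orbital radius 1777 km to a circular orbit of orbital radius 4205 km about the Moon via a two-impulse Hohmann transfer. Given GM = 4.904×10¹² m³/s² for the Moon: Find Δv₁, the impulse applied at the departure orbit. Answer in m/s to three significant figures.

Δv ≈ 308 m/s

r₁ = 1777 km = 1.777×10⁶ m.
r₂ = 4205 km = 4.205×10⁶ m.
Transfer ellipse a_t = (r₁ + r₂)/2 = 2.991×10⁶ m.
At r₁: circular v_c1 = √(μ/r₁) = 1661 m/s; transfer-perilune v_p = √[μ(2/r₁ − 1/a_t)] = 1970 m/s.
Δv₁ = v_p − v_c1 = 308.5 m/s.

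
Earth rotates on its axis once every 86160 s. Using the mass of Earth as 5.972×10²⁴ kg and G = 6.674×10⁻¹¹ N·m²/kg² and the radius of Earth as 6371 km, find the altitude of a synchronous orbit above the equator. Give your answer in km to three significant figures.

μ = GM = 6.674×10⁻¹¹ × 5.972×10²⁴ = 3.986×10¹⁴ m³/s².
A synchronous orbit has period T, so by Kepler's third law a = (μT²/4π²)^(1/3).
μT²/4π² = 3.986×10¹⁴ × (8.616×10⁴)² / 39.48 = 7.495×10²² m³.
a = 4.216×10⁷ m = 42162 km.
Altitude h = a − R = 42162 − 6371 = 35791 km.

h_sync ≈ 35800 km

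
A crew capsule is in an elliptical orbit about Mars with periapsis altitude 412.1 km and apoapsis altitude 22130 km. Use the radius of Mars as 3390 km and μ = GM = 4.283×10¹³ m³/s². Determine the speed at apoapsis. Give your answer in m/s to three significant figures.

r_p = 3390 + 412.1 = 3802.1 km = 3.8021×10⁶ m.
r_a = 3390 + 22130 = 25520 km = 2.5520×10⁷ m.
Semi-major axis a = (r_p + r_a)/2 = 14661 km = 1.466×10⁷ m.
Vis-viva: v² = μ(2/r − 1/a) = 4.283×10¹³ × (7.837×10⁻⁸ − 6.821×10⁻⁸) = 4.352×10⁵ m²/s².
v = 659.7 m/s.

v ≈ 660 m/s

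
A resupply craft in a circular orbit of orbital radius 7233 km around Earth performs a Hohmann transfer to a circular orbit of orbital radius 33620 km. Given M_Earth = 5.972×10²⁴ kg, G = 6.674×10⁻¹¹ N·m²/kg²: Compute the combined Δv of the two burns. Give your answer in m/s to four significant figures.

Δv_total ≈ 3494 m/s

μ = GM = 6.674×10⁻¹¹ × 5.972×10²⁴ = 3.986×10¹⁴ m³/s².
r₁ = 7233 km = 7.233×10⁶ m.
r₂ = 33620 km = 3.362×10⁷ m.
Transfer ellipse a_t = (r₁ + r₂)/2 = 2.043×10⁷ m.
At r₁: circular v_c1 = √(μ/r₁) = 7423 m/s; transfer-perigee v_p = √[μ(2/r₁ − 1/a_t)] = 9523 m/s.
Δv₁ = v_p − v_c1 = 2100 m/s.
At r₂: circular v_c2 = √(μ/r₂) = 3443 m/s; transfer-apogee v_a = √[μ(2/r₂ − 1/a_t)] = 2049 m/s.
Δv₂ = v_c2 − v_a = 1394 m/s.
Total Δv = Δv₁ + Δv₂ = 3494 m/s.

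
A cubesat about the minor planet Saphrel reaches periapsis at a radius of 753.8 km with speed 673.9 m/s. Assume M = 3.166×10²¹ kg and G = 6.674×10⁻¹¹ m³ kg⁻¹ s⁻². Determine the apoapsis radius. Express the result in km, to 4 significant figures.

apoapsis radius ≈ 3215 km

μ = GM = 6.674×10⁻¹¹ × 3.166×10²¹ = 2.113×10¹¹ m³/s².
r_p = 7.538×10⁵ m.
Specific energy ε = v²/2 − μ/r = -5.324×10⁴ J/kg, so a = −μ/(2ε) = 1.984×10⁶ m.
The apsides satisfy r_p + r_a = 2a, so the apoapsis radius is 2a − r_p = 3.215×10⁶ m = 3214.9 km.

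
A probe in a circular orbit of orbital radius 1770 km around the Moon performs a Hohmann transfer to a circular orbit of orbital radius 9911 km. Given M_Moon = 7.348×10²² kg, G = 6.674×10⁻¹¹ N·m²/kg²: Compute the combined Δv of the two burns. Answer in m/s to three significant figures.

Δv_total ≈ 820 m/s

μ = GM = 6.674×10⁻¹¹ × 7.348×10²² = 4.904×10¹² m³/s².
r₁ = 1770 km = 1.770×10⁶ m.
r₂ = 9911 km = 9.911×10⁶ m.
Transfer ellipse a_t = (r₁ + r₂)/2 = 5.840×10⁶ m.
At r₁: circular v_c1 = √(μ/r₁) = 1665 m/s; transfer-perilune v_p = √[μ(2/r₁ − 1/a_t)] = 2168 m/s.
Δv₁ = v_p − v_c1 = 503.8 m/s.
At r₂: circular v_c2 = √(μ/r₂) = 703.4 m/s; transfer-apolune v_a = √[μ(2/r₂ − 1/a_t)] = 387.2 m/s.
Δv₂ = v_c2 − v_a = 316.2 m/s.
Total Δv = Δv₁ + Δv₂ = 820.0 m/s.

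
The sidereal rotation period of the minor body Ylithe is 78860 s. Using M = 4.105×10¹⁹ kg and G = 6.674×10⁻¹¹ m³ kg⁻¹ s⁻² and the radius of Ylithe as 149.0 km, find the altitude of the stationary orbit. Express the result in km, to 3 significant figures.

h_sync ≈ 607 km

μ = GM = 6.674×10⁻¹¹ × 4.105×10¹⁹ = 2.740×10⁹ m³/s².
A synchronous orbit has period T, so by Kepler's third law a = (μT²/4π²)^(1/3).
μT²/4π² = 2.740×10⁹ × (7.886×10⁴)² / 39.48 = 4.316×10¹⁷ m³.
a = 7.557×10⁵ m = 755.70 km.
Altitude h = a − R = 755.70 − 149.0 = 606.70 km.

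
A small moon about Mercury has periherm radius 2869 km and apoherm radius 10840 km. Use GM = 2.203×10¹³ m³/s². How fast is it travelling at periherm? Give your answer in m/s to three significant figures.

Semi-major axis a = (r_p + r_a)/2 = 6854.5 km = 6.854×10⁶ m.
Vis-viva: v² = μ(2/r − 1/a) = 2.203×10¹³ × (6.971×10⁻⁷ − 1.459×10⁻⁷) = 1.214×10⁷ m²/s².
v = 3485 m/s.

v ≈ 3480 m/s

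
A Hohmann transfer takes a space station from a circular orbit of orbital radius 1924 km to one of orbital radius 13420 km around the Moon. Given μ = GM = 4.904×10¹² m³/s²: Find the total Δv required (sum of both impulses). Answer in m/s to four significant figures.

Δv_total ≈ 816.8 m/s

r₁ = 1924 km = 1.924×10⁶ m.
r₂ = 13420 km = 1.342×10⁷ m.
Transfer ellipse a_t = (r₁ + r₂)/2 = 7.672×10⁶ m.
At r₁: circular v_c1 = √(μ/r₁) = 1597 m/s; transfer-perilune v_p = √[μ(2/r₁ − 1/a_t)] = 2112 m/s.
Δv₁ = v_p − v_c1 = 515.0 m/s.
At r₂: circular v_c2 = √(μ/r₂) = 604.5 m/s; transfer-apolune v_a = √[μ(2/r₂ − 1/a_t)] = 302.7 m/s.
Δv₂ = v_c2 − v_a = 301.8 m/s.
Total Δv = Δv₁ + Δv₂ = 816.8 m/s.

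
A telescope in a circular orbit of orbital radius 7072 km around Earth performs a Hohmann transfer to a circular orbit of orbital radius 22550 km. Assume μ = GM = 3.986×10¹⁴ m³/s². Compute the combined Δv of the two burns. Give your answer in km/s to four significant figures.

Δv_total ≈ 3.055 km/s

r₁ = 7072 km = 7.072×10⁶ m.
r₂ = 22550 km = 2.255×10⁷ m.
Transfer ellipse a_t = (r₁ + r₂)/2 = 1.481×10⁷ m.
At r₁: circular v_c1 = √(μ/r₁) = 7508 m/s; transfer-perigee v_p = √[μ(2/r₁ − 1/a_t)] = 9264 m/s.
Δv₁ = v_p − v_c1 = 1756 m/s.
At r₂: circular v_c2 = √(μ/r₂) = 4204 m/s; transfer-apogee v_a = √[μ(2/r₂ − 1/a_t)] = 2905 m/s.
Δv₂ = v_c2 − v_a = 1299 m/s.
Total Δv = Δv₁ + Δv₂ = 3055 m/s = 3.055 km/s.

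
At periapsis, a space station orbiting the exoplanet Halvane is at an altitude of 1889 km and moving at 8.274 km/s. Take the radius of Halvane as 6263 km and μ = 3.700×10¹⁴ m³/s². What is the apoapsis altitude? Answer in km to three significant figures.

apoapsis altitude ≈ 18700 km

r_p = 6263 + 1889 = 8152.0 km = 8.152×10⁶ m.
Specific energy ε = v²/2 − μ/r = -1.116×10⁷ J/kg, so a = −μ/(2ε) = 1.658×10⁷ m.
The apsides satisfy r_p + r_a = 2a, so the apoapsis radius is 2a − r_p = 2.501×10⁷ m = 25008 km.
Apoapsis altitude = 25008 − 6263 = 18745 km.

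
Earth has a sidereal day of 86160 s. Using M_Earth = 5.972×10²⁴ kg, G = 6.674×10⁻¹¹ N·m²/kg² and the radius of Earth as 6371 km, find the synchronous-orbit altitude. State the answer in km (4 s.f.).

μ = GM = 6.674×10⁻¹¹ × 5.972×10²⁴ = 3.986×10¹⁴ m³/s².
A synchronous orbit has period T, so by Kepler's third law a = (μT²/4π²)^(1/3).
μT²/4π² = 3.986×10¹⁴ × (8.616×10⁴)² / 39.48 = 7.495×10²² m³.
a = 4.216×10⁷ m = 42162 km.
Altitude h = a − R = 42162 − 6371 = 35791 km.

h_sync ≈ 35790 km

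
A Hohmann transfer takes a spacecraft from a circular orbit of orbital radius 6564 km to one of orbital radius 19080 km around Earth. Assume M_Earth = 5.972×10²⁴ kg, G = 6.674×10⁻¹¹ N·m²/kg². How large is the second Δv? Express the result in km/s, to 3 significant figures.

μ = GM = 6.674×10⁻¹¹ × 5.972×10²⁴ = 3.986×10¹⁴ m³/s².
r₁ = 6564 km = 6.564×10⁶ m.
r₂ = 19080 km = 1.908×10⁷ m.
Transfer ellipse a_t = (r₁ + r₂)/2 = 1.282×10⁷ m.
At r₁: circular v_c1 = √(μ/r₁) = 7792 m/s; transfer-perigee v_p = √[μ(2/r₁ − 1/a_t)] = 9506 m/s.
At r₂: circular v_c2 = √(μ/r₂) = 4571 m/s; transfer-apogee v_a = √[μ(2/r₂ − 1/a_t)] = 3270 m/s.
Δv₂ = v_c2 − v_a = 1300 m/s.
= 1.300 km/s.

Δv ≈ 1.30 km/s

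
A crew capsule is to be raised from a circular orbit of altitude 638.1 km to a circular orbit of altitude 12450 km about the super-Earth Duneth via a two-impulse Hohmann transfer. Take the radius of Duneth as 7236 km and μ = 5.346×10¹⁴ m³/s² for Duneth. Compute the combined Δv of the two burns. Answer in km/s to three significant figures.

Δv_total ≈ 2.88 km/s

r₁ = 7236 + 638.1 = 7874.1 km = 7.8741×10⁶ m.
r₂ = 7236 + 12450 = 19686 km = 1.9686×10⁷ m.
Transfer ellipse a_t = (r₁ + r₂)/2 = 1.378×10⁷ m.
At r₁: circular v_c1 = √(μ/r₁) = 8240 m/s; transfer-periapsis v_p = √[μ(2/r₁ − 1/a_t)] = 9848 m/s.
Δv₁ = v_p − v_c1 = 1609 m/s.
At r₂: circular v_c2 = √(μ/r₂) = 5211 m/s; transfer-apoapsis v_a = √[μ(2/r₂ − 1/a_t)] = 3939 m/s.
Δv₂ = v_c2 − v_a = 1272 m/s.
Total Δv = Δv₁ + Δv₂ = 2881 m/s = 2.881 km/s.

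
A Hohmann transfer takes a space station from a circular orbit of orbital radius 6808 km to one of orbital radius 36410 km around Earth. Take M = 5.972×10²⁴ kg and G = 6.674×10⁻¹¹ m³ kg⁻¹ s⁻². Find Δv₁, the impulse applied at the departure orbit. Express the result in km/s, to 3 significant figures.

Δv ≈ 2.28 km/s

μ = GM = 6.674×10⁻¹¹ × 5.972×10²⁴ = 3.986×10¹⁴ m³/s².
r₁ = 6808 km = 6.808×10⁶ m.
r₂ = 36410 km = 3.641×10⁷ m.
Transfer ellipse a_t = (r₁ + r₂)/2 = 2.161×10⁷ m.
At r₁: circular v_c1 = √(μ/r₁) = 7651 m/s; transfer-perigee v_p = √[μ(2/r₁ − 1/a_t)] = 9932 m/s.
Δv₁ = v_p − v_c1 = 2281 m/s.
= 2.281 km/s.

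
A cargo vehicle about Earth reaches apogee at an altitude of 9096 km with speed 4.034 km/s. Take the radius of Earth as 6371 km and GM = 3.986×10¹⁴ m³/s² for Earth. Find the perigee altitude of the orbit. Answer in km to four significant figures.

r_a = 6371 + 9096 = 15467 km = 1.547×10⁷ m.
Specific energy ε = v²/2 − μ/r = -1.763×10⁷ J/kg, so a = −μ/(2ε) = 1.130×10⁷ m.
The apsides satisfy r_p + r_a = 2a, so the perigee radius is 2a − r_a = 7.137×10⁶ m = 7136.5 km.
Perigee altitude = 7136.5 − 6371 = 765.52 km.

perigee altitude ≈ 765.5 km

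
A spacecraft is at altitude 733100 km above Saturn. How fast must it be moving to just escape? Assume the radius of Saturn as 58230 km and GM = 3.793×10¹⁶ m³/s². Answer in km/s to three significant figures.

v_esc ≈ 9.79 km/s

r = 58230 + 733100 = 791330 km = 7.9133×10⁸ m.
Escape speed v_esc = √(2μ/r) = √(2 × 3.793×10¹⁶ / 7.913×10⁸) = √(9.586×10⁷) = 9791 m/s.
= 9.791 km/s.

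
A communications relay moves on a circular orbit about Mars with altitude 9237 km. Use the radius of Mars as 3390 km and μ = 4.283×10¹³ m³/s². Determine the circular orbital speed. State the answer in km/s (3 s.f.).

r = 3390 + 9237 = 12627 km = 1.2627×10⁷ m.
For a circular orbit v = √(μ/r) = √(4.283×10¹³ / 1.263×10⁷) = √(3.392×10⁶) = 1842 m/s.
That is 1.842 km/s.

v ≈ 1.84 km/s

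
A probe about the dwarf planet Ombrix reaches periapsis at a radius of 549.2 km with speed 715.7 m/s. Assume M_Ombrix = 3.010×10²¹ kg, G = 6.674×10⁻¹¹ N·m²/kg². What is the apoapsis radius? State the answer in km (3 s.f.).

apoapsis radius ≈ 1280 km

μ = GM = 6.674×10⁻¹¹ × 3.010×10²¹ = 2.009×10¹¹ m³/s².
r_p = 5.492×10⁵ m.
Specific energy ε = v²/2 − μ/r = -1.097×10⁵ J/kg, so a = −μ/(2ε) = 9.159×10⁵ m.
The apsides satisfy r_p + r_a = 2a, so the apoapsis radius is 2a − r_p = 1.283×10⁶ m = 1282.6 km.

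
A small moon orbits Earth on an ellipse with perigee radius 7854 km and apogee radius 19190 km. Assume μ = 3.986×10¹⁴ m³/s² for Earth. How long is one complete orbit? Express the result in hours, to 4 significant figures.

Semi-major axis a = (r_p + r_a)/2 = (7854.0 + 19190)/2 = 13522 km = 1.352×10⁷ m.
By Kepler's third law T = 2π√(a³/μ) = 2π × 2.491×10³ = 1.565×10⁴ s.
= 4.347 hours.

T ≈ 4.347 hours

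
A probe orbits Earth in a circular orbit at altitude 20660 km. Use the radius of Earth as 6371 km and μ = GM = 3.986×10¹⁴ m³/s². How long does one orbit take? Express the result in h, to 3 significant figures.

T ≈ 12.3 h

r = 6371 + 20660 = 27031 km = 2.7031×10⁷ m.
Kepler's third law: T = 2π√(r³/μ) = 2π√((2.703×10⁷)³ / 3.986×10¹⁴).
r³/μ = 4.955×10⁷ s², so T = 2π × 7.039×10³ = 4.423×10⁴ s.
Converting: 4.423×10⁴ s ÷ 3600 = 12.29 h.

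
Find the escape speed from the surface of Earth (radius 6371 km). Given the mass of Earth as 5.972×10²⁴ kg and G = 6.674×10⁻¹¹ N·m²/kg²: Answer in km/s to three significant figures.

μ = GM = 6.674×10⁻¹¹ × 5.972×10²⁴ = 3.986×10¹⁴ m³/s².
r = R = 6.371×10⁶ m.
Escape speed v_esc = √(2μ/r) = √(2 × 3.986×10¹⁴ / 6.371×10⁶) = √(1.251×10⁸) = 11190 m/s.
= 11.19 km/s.

v_esc ≈ 11.2 km/s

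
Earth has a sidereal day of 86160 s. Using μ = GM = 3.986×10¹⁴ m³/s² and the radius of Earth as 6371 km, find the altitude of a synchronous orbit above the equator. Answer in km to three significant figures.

h_sync ≈ 35800 km

A synchronous orbit has period T, so by Kepler's third law a = (μT²/4π²)^(1/3).
μT²/4π² = 3.986×10¹⁴ × (8.616×10⁴)² / 39.48 = 7.495×10²² m³.
a = 4.216×10⁷ m = 42163 km.
Altitude h = a − R = 42163 − 6371 = 35792 km.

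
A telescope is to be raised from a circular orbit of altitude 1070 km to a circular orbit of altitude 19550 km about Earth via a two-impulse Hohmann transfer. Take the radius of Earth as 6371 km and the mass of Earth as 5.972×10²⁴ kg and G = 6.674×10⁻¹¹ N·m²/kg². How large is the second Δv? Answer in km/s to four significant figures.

Δv ≈ 1.302 km/s

μ = GM = 6.674×10⁻¹¹ × 5.972×10²⁴ = 3.986×10¹⁴ m³/s².
r₁ = 6371 + 1070 = 7441.0 km = 7.4410×10⁶ m.
r₂ = 6371 + 19550 = 25921 km = 2.5921×10⁷ m.
Transfer ellipse a_t = (r₁ + r₂)/2 = 1.668×10⁷ m.
At r₁: circular v_c1 = √(μ/r₁) = 7319 m/s; transfer-perigee v_p = √[μ(2/r₁ − 1/a_t)] = 9123 m/s.
At r₂: circular v_c2 = √(μ/r₂) = 3921 m/s; transfer-apogee v_a = √[μ(2/r₂ − 1/a_t)] = 2619 m/s.
Δv₂ = v_c2 − v_a = 1302 m/s.
= 1.302 km/s.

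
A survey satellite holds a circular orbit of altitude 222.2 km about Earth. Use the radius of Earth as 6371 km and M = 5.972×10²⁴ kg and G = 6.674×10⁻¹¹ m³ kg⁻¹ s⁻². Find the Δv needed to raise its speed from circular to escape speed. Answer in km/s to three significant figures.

μ = GM = 6.674×10⁻¹¹ × 5.972×10²⁴ = 3.986×10¹⁴ m³/s².
r = 6371 + 222.2 = 6593.2 km = 6.5932×10⁶ m.
Circular speed v_c = √(μ/r) = 7775 m/s.
Escape speed v_esc = √(2μ/r) = √2 × v_c = 11000 m/s.
Δv = v_esc − v_c = 3221 m/s = 3.221 km/s.

Δv ≈ 3.22 km/s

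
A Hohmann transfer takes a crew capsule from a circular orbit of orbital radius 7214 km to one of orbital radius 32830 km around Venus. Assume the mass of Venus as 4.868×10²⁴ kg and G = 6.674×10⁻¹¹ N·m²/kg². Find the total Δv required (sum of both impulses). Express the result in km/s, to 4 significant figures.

μ = GM = 6.674×10⁻¹¹ × 4.868×10²⁴ = 3.249×10¹⁴ m³/s².
r₁ = 7214 km = 7.214×10⁶ m.
r₂ = 32830 km = 3.283×10⁷ m.
Transfer ellipse a_t = (r₁ + r₂)/2 = 2.002×10⁷ m.
At r₁: circular v_c1 = √(μ/r₁) = 6711 m/s; transfer-periapsis v_p = √[μ(2/r₁ − 1/a_t)] = 8593 m/s.
Δv₁ = v_p − v_c1 = 1882 m/s.
At r₂: circular v_c2 = √(μ/r₂) = 3146 m/s; transfer-apoapsis v_a = √[μ(2/r₂ − 1/a_t)] = 1888 m/s.
Δv₂ = v_c2 − v_a = 1258 m/s.
Total Δv = Δv₁ + Δv₂ = 3140 m/s = 3.140 km/s.

Δv_total ≈ 3.140 km/s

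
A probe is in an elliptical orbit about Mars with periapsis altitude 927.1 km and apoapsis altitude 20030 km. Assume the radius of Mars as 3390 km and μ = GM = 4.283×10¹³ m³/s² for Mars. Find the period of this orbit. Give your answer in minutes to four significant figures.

T ≈ 826.4 minutes

r_p = 3390 + 927.1 = 4317.1 km = 4.3171×10⁶ m.
r_a = 3390 + 20030 = 23420 km = 2.3420×10⁷ m.
Semi-major axis a = (r_p + r_a)/2 = (4317.1 + 23420)/2 = 13869 km = 1.387×10⁷ m.
By Kepler's third law T = 2π√(a³/μ) = 2π × 7.892×10³ = 4.959×10⁴ s.
= 826.4 minutes.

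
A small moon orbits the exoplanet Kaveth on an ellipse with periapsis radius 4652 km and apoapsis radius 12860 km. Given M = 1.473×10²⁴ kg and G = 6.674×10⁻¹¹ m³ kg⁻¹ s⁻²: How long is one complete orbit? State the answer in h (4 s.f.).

μ = GM = 6.674×10⁻¹¹ × 1.473×10²⁴ = 9.831×10¹³ m³/s².
Semi-major axis a = (r_p + r_a)/2 = (4652.0 + 12860)/2 = 8756.0 km = 8.756×10⁶ m.
By Kepler's third law T = 2π√(a³/μ) = 2π × 2.613×10³ = 1.642×10⁴ s.
= 4.561 h.

T ≈ 4.561 h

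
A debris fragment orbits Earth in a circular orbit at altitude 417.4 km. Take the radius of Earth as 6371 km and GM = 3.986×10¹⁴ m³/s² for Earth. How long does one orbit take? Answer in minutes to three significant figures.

r = 6371 + 417.4 = 6788.4 km = 6.7884×10⁶ m.
Kepler's third law: T = 2π√(r³/μ) = 2π√((6.788×10⁶)³ / 3.986×10¹⁴).
r³/μ = 7.848×10⁵ s², so T = 2π × 8.859×10² = 5.566×10³ s.
Converting: 5.566×10³ s ÷ 60.00 = 92.77 minutes.

T ≈ 92.8 minutes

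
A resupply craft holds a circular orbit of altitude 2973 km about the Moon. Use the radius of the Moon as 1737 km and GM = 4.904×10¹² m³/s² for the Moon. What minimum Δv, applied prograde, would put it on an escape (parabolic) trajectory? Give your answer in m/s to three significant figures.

r = 1737 + 2973 = 4710.0 km = 4.7100×10⁶ m.
Circular speed v_c = √(μ/r) = 1020 m/s.
Escape speed v_esc = √(2μ/r) = √2 × v_c = 1443 m/s.
Δv = v_esc − v_c = 422.7 m/s.

Δv ≈ 423 m/s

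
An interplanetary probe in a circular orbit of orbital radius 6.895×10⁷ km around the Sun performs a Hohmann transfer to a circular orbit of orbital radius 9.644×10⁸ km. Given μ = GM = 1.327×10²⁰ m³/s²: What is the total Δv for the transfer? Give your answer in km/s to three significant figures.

Δv_total ≈ 23.5 km/s

r₁ = 6.895×10⁷ km = 6.895×10¹⁰ m.
r₂ = 9.644×10⁸ km = 9.644×10¹¹ m.
Transfer ellipse a_t = (r₁ + r₂)/2 = 5.167×10¹¹ m.
At r₁: circular v_c1 = √(μ/r₁) = 43870 m/s; transfer-perihelion v_p = √[μ(2/r₁ − 1/a_t)] = 59940 m/s.
Δv₁ = v_p − v_c1 = 16070 m/s.
At r₂: circular v_c2 = √(μ/r₂) = 11730 m/s; transfer-aphelion v_a = √[μ(2/r₂ − 1/a_t)] = 4285 m/s.
Δv₂ = v_c2 − v_a = 7445 m/s.
Total Δv = Δv₁ + Δv₂ = 23510 m/s = 23.51 km/s.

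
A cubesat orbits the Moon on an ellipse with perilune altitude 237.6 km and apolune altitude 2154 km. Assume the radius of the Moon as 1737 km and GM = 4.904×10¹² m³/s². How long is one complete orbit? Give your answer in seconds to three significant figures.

T ≈ 14300 seconds

r_p = 1737 + 237.6 = 1974.6 km = 1.9746×10⁶ m.
r_a = 1737 + 2154 = 3891.0 km = 3.8910×10⁶ m.
Semi-major axis a = (r_p + r_a)/2 = (1974.6 + 3891.0)/2 = 2932.8 km = 2.933×10⁶ m.
By Kepler's third law T = 2π√(a³/μ) = 2π × 2.268×10³ = 1.425×10⁴ s.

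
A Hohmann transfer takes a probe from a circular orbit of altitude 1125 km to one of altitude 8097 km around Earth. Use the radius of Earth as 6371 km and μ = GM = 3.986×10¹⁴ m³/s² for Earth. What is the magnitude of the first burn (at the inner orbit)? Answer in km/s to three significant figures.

Δv ≈ 1.08 km/s

r₁ = 6371 + 1125 = 7496.0 km = 7.4960×10⁶ m.
r₂ = 6371 + 8097 = 14468 km = 1.4468×10⁷ m.
Transfer ellipse a_t = (r₁ + r₂)/2 = 1.098×10⁷ m.
At r₁: circular v_c1 = √(μ/r₁) = 7292 m/s; transfer-perigee v_p = √[μ(2/r₁ − 1/a_t)] = 8370 m/s.
Δv₁ = v_p − v_c1 = 1078 m/s.
= 1.078 km/s.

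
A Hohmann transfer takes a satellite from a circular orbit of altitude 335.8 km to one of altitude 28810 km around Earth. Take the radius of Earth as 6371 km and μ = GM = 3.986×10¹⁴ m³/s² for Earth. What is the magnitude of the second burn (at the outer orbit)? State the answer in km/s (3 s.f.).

r₁ = 6371 + 335.8 = 6706.8 km = 6.7068×10⁶ m.
r₂ = 6371 + 28810 = 35181 km = 3.5181×10⁷ m.
Transfer ellipse a_t = (r₁ + r₂)/2 = 2.094×10⁷ m.
At r₁: circular v_c1 = √(μ/r₁) = 7709 m/s; transfer-perigee v_p = √[μ(2/r₁ − 1/a_t)] = 9992 m/s.
At r₂: circular v_c2 = √(μ/r₂) = 3366 m/s; transfer-apogee v_a = √[μ(2/r₂ − 1/a_t)] = 1905 m/s.
Δv₂ = v_c2 − v_a = 1461 m/s.
= 1.461 km/s.

Δv ≈ 1.46 km/s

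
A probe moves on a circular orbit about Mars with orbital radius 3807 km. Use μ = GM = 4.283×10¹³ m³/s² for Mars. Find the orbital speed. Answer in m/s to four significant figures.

v ≈ 3354 m/s

r = 3807 km = 3.807×10⁶ m.
For a circular orbit v = √(μ/r) = √(4.283×10¹³ / 3.807×10⁶) = √(1.125×10⁷) = 3354 m/s.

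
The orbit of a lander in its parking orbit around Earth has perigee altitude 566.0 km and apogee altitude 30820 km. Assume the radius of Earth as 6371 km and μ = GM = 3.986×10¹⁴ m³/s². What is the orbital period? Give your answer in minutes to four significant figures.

T ≈ 543.6 minutes

r_p = 6371 + 566.0 = 6937.0 km = 6.9370×10⁶ m.
r_a = 6371 + 30820 = 37191 km = 3.7191×10⁷ m.
Semi-major axis a = (r_p + r_a)/2 = (6937.0 + 37191)/2 = 22064 km = 2.206×10⁷ m.
By Kepler's third law T = 2π√(a³/μ) = 2π × 5.191×10³ = 3.262×10⁴ s.
= 543.6 minutes.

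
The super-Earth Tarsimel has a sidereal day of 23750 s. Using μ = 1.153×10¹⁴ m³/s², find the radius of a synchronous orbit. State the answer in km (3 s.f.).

r_sync ≈ 11800 km

A synchronous orbit has period T, so by Kepler's third law a = (μT²/4π²)^(1/3).
μT²/4π² = 1.153×10¹⁴ × (2.375×10⁴)² / 39.48 = 1.647×10²¹ m³.
a = 1.181×10⁷ m = 11810 km.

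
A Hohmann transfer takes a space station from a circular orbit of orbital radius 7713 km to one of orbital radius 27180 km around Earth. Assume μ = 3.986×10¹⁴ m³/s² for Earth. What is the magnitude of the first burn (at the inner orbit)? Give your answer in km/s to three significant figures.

Δv ≈ 1.78 km/s

r₁ = 7713 km = 7.713×10⁶ m.
r₂ = 27180 km = 2.718×10⁷ m.
Transfer ellipse a_t = (r₁ + r₂)/2 = 1.745×10⁷ m.
At r₁: circular v_c1 = √(μ/r₁) = 7189 m/s; transfer-perigee v_p = √[μ(2/r₁ − 1/a_t)] = 8973 m/s.
Δv₁ = v_p − v_c1 = 1784 m/s.
= 1.784 km/s.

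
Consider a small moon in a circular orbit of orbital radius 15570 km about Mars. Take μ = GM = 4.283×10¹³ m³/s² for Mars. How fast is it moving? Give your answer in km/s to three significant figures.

r = 15570 km = 1.557×10⁷ m.
For a circular orbit v = √(μ/r) = √(4.283×10¹³ / 1.557×10⁷) = √(2.751×10⁶) = 1659 m/s.
That is 1.659 km/s.

v ≈ 1.66 km/s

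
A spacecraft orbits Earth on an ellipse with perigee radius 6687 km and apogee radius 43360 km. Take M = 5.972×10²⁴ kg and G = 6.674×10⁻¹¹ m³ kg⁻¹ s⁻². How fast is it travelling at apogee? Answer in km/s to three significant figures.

μ = GM = 6.674×10⁻¹¹ × 5.972×10²⁴ = 3.986×10¹⁴ m³/s².
Semi-major axis a = (r_p + r_a)/2 = 25024 km = 2.502×10⁷ m.
Vis-viva: v² = μ(2/r − 1/a) = 3.986×10¹⁴ × (4.613×10⁻⁸ − 3.996×10⁻⁸) = 2.456×10⁶ m²/s².
v = 1567 m/s = 1.567 km/s.

v ≈ 1.57 km/s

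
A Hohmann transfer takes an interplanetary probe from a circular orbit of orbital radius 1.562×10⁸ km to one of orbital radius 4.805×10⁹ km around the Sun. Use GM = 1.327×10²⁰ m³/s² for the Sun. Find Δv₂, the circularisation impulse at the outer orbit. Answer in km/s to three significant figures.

Δv ≈ 3.94 km/s

r₁ = 1.562×10⁸ km = 1.562×10¹¹ m.
r₂ = 4.805×10⁹ km = 4.805×10¹² m.
Transfer ellipse a_t = (r₁ + r₂)/2 = 2.481×10¹² m.
At r₁: circular v_c1 = √(μ/r₁) = 29150 m/s; transfer-perihelion v_p = √[μ(2/r₁ − 1/a_t)] = 40570 m/s.
At r₂: circular v_c2 = √(μ/r₂) = 5255 m/s; transfer-aphelion v_a = √[μ(2/r₂ − 1/a_t)] = 1319 m/s.
Δv₂ = v_c2 − v_a = 3936 m/s.
= 3.936 km/s.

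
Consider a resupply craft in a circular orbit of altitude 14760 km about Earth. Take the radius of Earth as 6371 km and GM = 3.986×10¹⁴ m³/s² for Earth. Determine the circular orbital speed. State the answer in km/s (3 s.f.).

v ≈ 4.34 km/s

r = 6371 + 14760 = 21131 km = 2.1131×10⁷ m.
For a circular orbit v = √(μ/r) = √(3.986×10¹⁴ / 2.113×10⁷) = √(1.886×10⁷) = 4343 m/s.
That is 4.343 km/s.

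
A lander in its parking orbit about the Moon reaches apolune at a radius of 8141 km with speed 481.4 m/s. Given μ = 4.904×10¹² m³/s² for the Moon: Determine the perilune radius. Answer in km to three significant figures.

r_a = 8.141×10⁶ m.
Specific energy ε = v²/2 − μ/r = -4.865×10⁵ J/kg, so a = −μ/(2ε) = 5.040×10⁶ m.
The apsides satisfy r_p + r_a = 2a, so the perilune radius is 2a − r_a = 1.939×10⁶ m = 1939.0 km.

perilune radius ≈ 1940 km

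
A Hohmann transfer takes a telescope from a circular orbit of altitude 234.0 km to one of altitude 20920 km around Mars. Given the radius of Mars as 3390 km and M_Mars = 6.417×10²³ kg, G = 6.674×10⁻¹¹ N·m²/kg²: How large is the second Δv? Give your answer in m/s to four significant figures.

Δv ≈ 651.2 m/s

μ = GM = 6.674×10⁻¹¹ × 6.417×10²³ = 4.283×10¹³ m³/s².
r₁ = 3390 + 234.0 = 3624.0 km = 3.6240×10⁶ m.
r₂ = 3390 + 20920 = 24310 km = 2.4310×10⁷ m.
Transfer ellipse a_t = (r₁ + r₂)/2 = 1.397×10⁷ m.
At r₁: circular v_c1 = √(μ/r₁) = 3438 m/s; transfer-periapsis v_p = √[μ(2/r₁ − 1/a_t)] = 4535 m/s.
At r₂: circular v_c2 = √(μ/r₂) = 1327 m/s; transfer-apoapsis v_a = √[μ(2/r₂ − 1/a_t)] = 676.1 m/s.
Δv₂ = v_c2 − v_a = 651.2 m/s.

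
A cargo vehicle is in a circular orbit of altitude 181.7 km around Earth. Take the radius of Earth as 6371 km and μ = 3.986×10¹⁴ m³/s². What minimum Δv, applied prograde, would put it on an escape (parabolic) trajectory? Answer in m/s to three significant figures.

r = 6371 + 181.7 = 6552.7 km = 6.5527×10⁶ m.
Circular speed v_c = √(μ/r) = 7799 m/s.
Escape speed v_esc = √(2μ/r) = √2 × v_c = 11030 m/s.
Δv = v_esc − v_c = 3231 m/s.

Δv ≈ 3230 m/s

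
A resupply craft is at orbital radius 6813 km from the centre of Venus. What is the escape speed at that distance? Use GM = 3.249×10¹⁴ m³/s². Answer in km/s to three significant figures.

r = 6813 km = 6.813×10⁶ m.
Escape speed v_esc = √(2μ/r) = √(2 × 3.249×10¹⁴ / 6.813×10⁶) = √(9.538×10⁷) = 9766 m/s.
= 9.766 km/s.

v_esc ≈ 9.77 km/s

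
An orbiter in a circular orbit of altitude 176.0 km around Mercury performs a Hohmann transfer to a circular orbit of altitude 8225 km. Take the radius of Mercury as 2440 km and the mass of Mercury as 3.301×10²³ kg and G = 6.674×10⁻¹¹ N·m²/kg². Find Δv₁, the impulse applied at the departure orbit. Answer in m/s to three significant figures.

μ = GM = 6.674×10⁻¹¹ × 3.301×10²³ = 2.203×10¹³ m³/s².
r₁ = 2440 + 176.0 = 2616.0 km = 2.6160×10⁶ m.
r₂ = 2440 + 8225 = 10665 km = 1.0665×10⁷ m.
Transfer ellipse a_t = (r₁ + r₂)/2 = 6.640×10⁶ m.
At r₁: circular v_c1 = √(μ/r₁) = 2902 m/s; transfer-periherm v_p = √[μ(2/r₁ − 1/a_t)] = 3678 m/s.
Δv₁ = v_p − v_c1 = 775.7 m/s.

Δv ≈ 776 m/s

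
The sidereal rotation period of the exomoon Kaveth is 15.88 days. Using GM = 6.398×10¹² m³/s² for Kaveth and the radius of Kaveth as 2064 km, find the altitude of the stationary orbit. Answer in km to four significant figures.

h_sync ≈ 65260 km

T = 15.88 days = 1.372×10⁶ s.
A synchronous orbit has period T, so by Kepler's third law a = (μT²/4π²)^(1/3).
μT²/4π² = 6.398×10¹² × (1.372×10⁶)² / 39.48 = 3.051×10²³ m³.
a = 6.732×10⁷ m = 67319 km.
Altitude h = a − R = 67319 − 2064 = 65255 km.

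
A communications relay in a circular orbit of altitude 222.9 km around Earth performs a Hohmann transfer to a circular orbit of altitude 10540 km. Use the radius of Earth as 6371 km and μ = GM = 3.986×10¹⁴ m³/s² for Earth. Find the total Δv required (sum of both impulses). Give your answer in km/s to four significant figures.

r₁ = 6371 + 222.9 = 6593.9 km = 6.5939×10⁶ m.
r₂ = 6371 + 10540 = 16911 km = 1.6911×10⁷ m.
Transfer ellipse a_t = (r₁ + r₂)/2 = 1.175×10⁷ m.
At r₁: circular v_c1 = √(μ/r₁) = 7775 m/s; transfer-perigee v_p = √[μ(2/r₁ − 1/a_t)] = 9326 m/s.
Δv₁ = v_p − v_c1 = 1552 m/s.
At r₂: circular v_c2 = √(μ/r₂) = 4855 m/s; transfer-apogee v_a = √[μ(2/r₂ − 1/a_t)] = 3637 m/s.
Δv₂ = v_c2 − v_a = 1218 m/s.
Total Δv = Δv₁ + Δv₂ = 2770 m/s = 2.770 km/s.

Δv_total ≈ 2.770 km/s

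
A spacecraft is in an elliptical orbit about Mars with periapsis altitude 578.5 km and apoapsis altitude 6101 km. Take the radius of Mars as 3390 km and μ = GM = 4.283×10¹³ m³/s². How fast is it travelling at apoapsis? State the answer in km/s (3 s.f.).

v ≈ 1.63 km/s

r_p = 3390 + 578.5 = 3968.5 km = 3.9685×10⁶ m.
r_a = 3390 + 6101 = 9491.0 km = 9.4910×10⁶ m.
Semi-major axis a = (r_p + r_a)/2 = 6729.8 km = 6.730×10⁶ m.
Vis-viva: v² = μ(2/r − 1/a) = 4.283×10¹³ × (2.107×10⁻⁷ − 1.486×10⁻⁷) = 2.661×10⁶ m²/s².
v = 1631 m/s = 1.631 km/s.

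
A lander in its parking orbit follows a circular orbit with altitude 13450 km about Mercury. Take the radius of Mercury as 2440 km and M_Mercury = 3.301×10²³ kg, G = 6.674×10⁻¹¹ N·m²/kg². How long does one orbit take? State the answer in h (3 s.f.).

T ≈ 23.6 h

μ = GM = 6.674×10⁻¹¹ × 3.301×10²³ = 2.203×10¹³ m³/s².
r = 2440 + 13450 = 15890 km = 1.5890×10⁷ m.
Kepler's third law: T = 2π√(r³/μ) = 2π√((1.589×10⁷)³ / 2.203×10¹³).
r³/μ = 1.821×10⁸ s², so T = 2π × 1.349×10⁴ = 8.479×10⁴ s.
Converting: 8.479×10⁴ s ÷ 3600 = 23.55 h.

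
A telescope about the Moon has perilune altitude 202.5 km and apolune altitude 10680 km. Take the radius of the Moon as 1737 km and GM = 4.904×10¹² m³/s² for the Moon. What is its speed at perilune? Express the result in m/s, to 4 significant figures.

r_p = 1737 + 202.5 = 1939.5 km = 1.9395×10⁶ m.
r_a = 1737 + 10680 = 12417 km = 1.2417×10⁷ m.
Semi-major axis a = (r_p + r_a)/2 = 7178.2 km = 7.178×10⁶ m.
Vis-viva: v² = μ(2/r − 1/a) = 4.904×10¹² × (1.031×10⁻⁶ − 1.393×10⁻⁷) = 4.374×10⁶ m²/s².
v = 2091 m/s.

v ≈ 2091 m/s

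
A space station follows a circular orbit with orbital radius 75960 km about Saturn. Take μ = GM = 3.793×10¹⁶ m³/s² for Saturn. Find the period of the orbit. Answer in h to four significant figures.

T ≈ 5.933 h

r = 75960 km = 7.596×10⁷ m.
Kepler's third law: T = 2π√(r³/μ) = 2π√((7.596×10⁷)³ / 3.793×10¹⁶).
r³/μ = 1.156×10⁷ s², so T = 2π × 3.399×10³ = 2.136×10⁴ s.
Converting: 2.136×10⁴ s ÷ 3600 = 5.933 h.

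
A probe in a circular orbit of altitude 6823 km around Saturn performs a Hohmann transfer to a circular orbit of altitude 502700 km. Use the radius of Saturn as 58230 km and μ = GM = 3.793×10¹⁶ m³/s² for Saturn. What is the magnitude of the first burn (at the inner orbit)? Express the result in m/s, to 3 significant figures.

r₁ = 58230 + 6823 = 65053 km = 6.5053×10⁷ m.
r₂ = 58230 + 502700 = 560930 km = 5.6093×10⁸ m.
Transfer ellipse a_t = (r₁ + r₂)/2 = 3.130×10⁸ m.
At r₁: circular v_c1 = √(μ/r₁) = 24150 m/s; transfer-perikrone v_p = √[μ(2/r₁ − 1/a_t)] = 32330 m/s.
Δv₁ = v_p − v_c1 = 8179 m/s.

Δv ≈ 8180 m/s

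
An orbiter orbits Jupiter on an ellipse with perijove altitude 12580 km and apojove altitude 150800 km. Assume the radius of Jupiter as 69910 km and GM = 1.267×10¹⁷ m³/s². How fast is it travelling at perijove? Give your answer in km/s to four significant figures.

r_p = 69910 + 12580 = 82490 km = 8.2490×10⁷ m.
r_a = 69910 + 150800 = 220710 km = 2.2071×10⁸ m.
Semi-major axis a = (r_p + r_a)/2 = 1.5160×10⁵ km = 1.516×10⁸ m.
Vis-viva: v² = μ(2/r − 1/a) = 1.267×10¹⁷ × (2.425×10⁻⁸ − 6.596×10⁻⁹) = 2.236×10⁹ m²/s².
v = 47290 m/s = 47.29 km/s.

v ≈ 47.29 km/s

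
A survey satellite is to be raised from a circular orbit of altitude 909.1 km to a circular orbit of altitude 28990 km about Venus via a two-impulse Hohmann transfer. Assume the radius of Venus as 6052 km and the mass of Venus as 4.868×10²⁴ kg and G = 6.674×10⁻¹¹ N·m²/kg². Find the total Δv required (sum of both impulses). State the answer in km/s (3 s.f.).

μ = GM = 6.674×10⁻¹¹ × 4.868×10²⁴ = 3.249×10¹⁴ m³/s².
r₁ = 6052 + 909.1 = 6961.1 km = 6.9611×10⁶ m.
r₂ = 6052 + 28990 = 35042 km = 3.5042×10⁷ m.
Transfer ellipse a_t = (r₁ + r₂)/2 = 2.100×10⁷ m.
At r₁: circular v_c1 = √(μ/r₁) = 6832 m/s; transfer-periapsis v_p = √[μ(2/r₁ − 1/a_t)] = 8825 m/s.
Δv₁ = v_p − v_c1 = 1993 m/s.
At r₂: circular v_c2 = √(μ/r₂) = 3045 m/s; transfer-apoapsis v_a = √[μ(2/r₂ − 1/a_t)] = 1753 m/s.
Δv₂ = v_c2 − v_a = 1292 m/s.
Total Δv = Δv₁ + Δv₂ = 3285 m/s = 3.285 km/s.

Δv_total ≈ 3.28 km/s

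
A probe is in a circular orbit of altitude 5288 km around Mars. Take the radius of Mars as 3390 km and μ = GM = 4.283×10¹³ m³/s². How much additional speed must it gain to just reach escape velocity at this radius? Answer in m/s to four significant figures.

r = 3390 + 5288 = 8678.0 km = 8.6780×10⁶ m.
Circular speed v_c = √(μ/r) = 2222 m/s.
Escape speed v_esc = √(2μ/r) = √2 × v_c = 3142 m/s.
Δv = v_esc − v_c = 920.2 m/s.

Δv ≈ 920.2 m/s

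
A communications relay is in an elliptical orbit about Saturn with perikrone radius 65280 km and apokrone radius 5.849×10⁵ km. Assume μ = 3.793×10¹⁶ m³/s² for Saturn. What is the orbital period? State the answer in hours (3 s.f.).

T ≈ 52.5 hours

Semi-major axis a = (r_p + r_a)/2 = (65280 + 5.8490×10⁵)/2 = 3.2509×10⁵ km = 3.251×10⁸ m.
By Kepler's third law T = 2π√(a³/μ) = 2π × 3.010×10⁴ = 1.891×10⁵ s.
= 52.53 hours.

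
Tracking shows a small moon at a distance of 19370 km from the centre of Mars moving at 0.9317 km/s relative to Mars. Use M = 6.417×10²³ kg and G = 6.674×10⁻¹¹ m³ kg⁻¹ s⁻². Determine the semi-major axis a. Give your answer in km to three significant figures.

a ≈ 12100 km

μ = GM = 6.674×10⁻¹¹ × 6.417×10²³ = 4.283×10¹³ m³/s².
r = 1.937×10⁷ m.
Vis-viva rearranged: 1/a = 2/r − v²/μ = 1.033×10⁻⁷ − 2.027×10⁻⁸ = 8.298×10⁻⁸ m⁻¹.
a = 1.205×10⁷ m = 12051 km.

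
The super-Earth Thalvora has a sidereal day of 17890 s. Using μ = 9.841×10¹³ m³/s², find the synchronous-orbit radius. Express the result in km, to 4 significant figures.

A synchronous orbit has period T, so by Kepler's third law a = (μT²/4π²)^(1/3).
μT²/4π² = 9.841×10¹³ × (1.789×10⁴)² / 39.48 = 7.978×10²⁰ m³.
a = 9.275×10⁶ m = 9274.7 km.

r_sync ≈ 9275 km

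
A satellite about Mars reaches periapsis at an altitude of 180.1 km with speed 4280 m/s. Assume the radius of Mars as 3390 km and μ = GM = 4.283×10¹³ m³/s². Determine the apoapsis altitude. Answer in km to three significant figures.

apoapsis altitude ≈ 8130 km

r_p = 3390 + 180.1 = 3570.1 km = 3.570×10⁶ m.
Specific energy ε = v²/2 − μ/r = -2.838×10⁶ J/kg, so a = −μ/(2ε) = 7.547×10⁶ m.
The apsides satisfy r_p + r_a = 2a, so the apoapsis radius is 2a − r_p = 1.152×10⁷ m = 11523 km.
Apoapsis altitude = 11523 − 3390 = 8133.3 km.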